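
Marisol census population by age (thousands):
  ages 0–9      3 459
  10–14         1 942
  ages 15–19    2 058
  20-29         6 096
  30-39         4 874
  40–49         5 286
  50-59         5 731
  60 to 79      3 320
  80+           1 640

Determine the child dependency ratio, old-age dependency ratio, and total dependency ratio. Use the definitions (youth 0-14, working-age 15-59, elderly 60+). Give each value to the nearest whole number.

Youth dependency ratio: 22
Old-age dependency ratio: 21
Total dependency ratio: 43

0–14: 3 459 + 1 942 = 5 401
15–59: 2 058 + 6 096 + 4 874 + 5 286 + 5 731 = 24 045
60+: 3 320 + 1 640 = 4 960
Youth dependency ratio = 5 401 / 24 045 × 100 = 22
Old-age dependency ratio = 4 960 / 24 045 × 100 = 21
Total dependency ratio = (5 401 + 4 960) / 24 045 × 100 = 10 361 / 24 045 × 100 = 43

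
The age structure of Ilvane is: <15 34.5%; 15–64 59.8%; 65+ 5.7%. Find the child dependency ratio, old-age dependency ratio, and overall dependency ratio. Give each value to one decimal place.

Youth dependency ratio: 57.7
Old-age dependency ratio: 9.5
Total dependency ratio: 67.2

Youth dependency ratio = 34.5 / 59.8 × 100 = 57.7
Old-age dependency ratio = 5.7 / 59.8 × 100 = 9.5
Total dependency ratio = (34.5 + 5.7) / 59.8 × 100 = 40.2 / 59.8 × 100 = 67.2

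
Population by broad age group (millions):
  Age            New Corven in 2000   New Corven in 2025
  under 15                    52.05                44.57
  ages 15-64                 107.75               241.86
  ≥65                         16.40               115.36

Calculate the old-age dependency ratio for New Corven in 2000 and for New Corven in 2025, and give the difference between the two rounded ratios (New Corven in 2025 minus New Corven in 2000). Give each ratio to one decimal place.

New Corven in 2000: 15.2
New Corven in 2025: 47.7
Difference: +32.5

New Corven in 2000: 16.40 / 107.75 × 100 = 15.2
New Corven in 2025: 115.36 / 241.86 × 100 = 47.7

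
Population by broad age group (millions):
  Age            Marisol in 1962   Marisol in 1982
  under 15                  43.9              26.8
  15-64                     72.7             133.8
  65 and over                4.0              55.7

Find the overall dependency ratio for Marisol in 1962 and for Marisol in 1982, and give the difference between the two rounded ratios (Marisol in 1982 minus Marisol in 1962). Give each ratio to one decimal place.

Marisol in 1962: 65.9
Marisol in 1982: 61.7
Difference: -4.2

Marisol in 1962: (43.9 + 4.0) / 72.7 × 100 = 47.9 / 72.7 × 100 = 65.9
Marisol in 1982: (26.8 + 55.7) / 133.8 × 100 = 82.5 / 133.8 × 100 = 61.7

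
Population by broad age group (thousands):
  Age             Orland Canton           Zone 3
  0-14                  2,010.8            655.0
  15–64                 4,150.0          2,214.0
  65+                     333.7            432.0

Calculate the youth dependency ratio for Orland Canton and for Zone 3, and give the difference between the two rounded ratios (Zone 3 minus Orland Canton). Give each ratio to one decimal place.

Orland Canton: 48.5
Zone 3: 29.6
Difference: -18.9

Orland Canton: 2,010.8 / 4,150.0 × 100 = 48.5
Zone 3: 655.0 / 2,214.0 × 100 = 29.6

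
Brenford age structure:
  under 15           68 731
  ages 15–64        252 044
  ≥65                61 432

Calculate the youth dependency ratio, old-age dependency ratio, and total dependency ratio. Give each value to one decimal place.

Youth dependency ratio = 68 731 / 252 044 × 100 = 27.3
Old-age dependency ratio = 61 432 / 252 044 × 100 = 24.4
Total dependency ratio = (68 731 + 61 432) / 252 044 × 100 = 130 163 / 252 044 × 100 = 51.6

Youth dependency ratio: 27.3
Old-age dependency ratio: 24.4
Total dependency ratio: 51.6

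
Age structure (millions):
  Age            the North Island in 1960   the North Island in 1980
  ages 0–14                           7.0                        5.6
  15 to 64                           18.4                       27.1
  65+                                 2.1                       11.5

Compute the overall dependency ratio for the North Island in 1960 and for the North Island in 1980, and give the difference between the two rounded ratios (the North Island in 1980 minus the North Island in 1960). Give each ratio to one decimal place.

the North Island in 1960: 49.5
the North Island in 1980: 63.1
Difference: +13.6

the North Island in 1960: (7.0 + 2.1) / 18.4 × 100 = 9.1 / 18.4 × 100 = 49.5
the North Island in 1980: (5.6 + 11.5) / 27.1 × 100 = 17.1 / 27.1 × 100 = 63.1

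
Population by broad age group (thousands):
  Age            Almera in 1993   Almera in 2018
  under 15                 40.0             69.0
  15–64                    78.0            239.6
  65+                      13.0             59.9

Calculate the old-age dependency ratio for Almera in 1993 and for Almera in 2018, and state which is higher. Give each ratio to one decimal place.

Almera in 1993: 13.0 / 78.0 × 100 = 16.7
Almera in 2018: 59.9 / 239.6 × 100 = 25.0

Almera in 1993: 16.7
Almera in 2018: 25.0
Higher: Almera in 2018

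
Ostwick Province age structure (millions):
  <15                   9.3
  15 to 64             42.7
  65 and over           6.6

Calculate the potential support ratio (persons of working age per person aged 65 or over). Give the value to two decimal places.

Potential support ratio = 42.7 / 6.6 = 6.47

Potential support ratio: 6.47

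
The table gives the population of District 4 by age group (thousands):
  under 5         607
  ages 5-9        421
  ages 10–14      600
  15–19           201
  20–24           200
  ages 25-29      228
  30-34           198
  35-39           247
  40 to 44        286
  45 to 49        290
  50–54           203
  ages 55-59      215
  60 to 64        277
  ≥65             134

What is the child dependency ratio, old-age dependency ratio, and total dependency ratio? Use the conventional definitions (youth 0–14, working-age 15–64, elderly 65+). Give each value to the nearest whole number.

Youth dependency ratio: 69
Old-age dependency ratio: 6
Total dependency ratio: 75

0–14: 607 + 421 + 600 = 1 628
15–64: 201 + 200 + 228 + 198 + 247 + 286 + 290 + 203 + 215 + 277 = 2 345
65+: 134
Youth dependency ratio = 1 628 / 2 345 × 100 = 69
Old-age dependency ratio = 134 / 2 345 × 100 = 6
Total dependency ratio = (1 628 + 134) / 2 345 × 100 = 1 762 / 2 345 × 100 = 75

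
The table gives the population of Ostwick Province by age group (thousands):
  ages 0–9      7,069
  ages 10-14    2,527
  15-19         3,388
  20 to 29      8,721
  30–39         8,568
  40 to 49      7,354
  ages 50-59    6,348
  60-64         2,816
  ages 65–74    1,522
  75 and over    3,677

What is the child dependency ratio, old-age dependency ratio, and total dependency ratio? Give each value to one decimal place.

Youth dependency ratio: 25.8
Old-age dependency ratio: 14.0
Total dependency ratio: 39.8

0–14: 7,069 + 2,527 = 9,596
15–64: 3,388 + 8,721 + 8,568 + 7,354 + 6,348 + 2,816 = 37,195
65+: 1,522 + 3,677 = 5,199
Youth dependency ratio = 9,596 / 37,195 × 100 = 25.8
Old-age dependency ratio = 5,199 / 37,195 × 100 = 14.0
Total dependency ratio = (9,596 + 5,199) / 37,195 × 100 = 14,795 / 37,195 × 100 = 39.8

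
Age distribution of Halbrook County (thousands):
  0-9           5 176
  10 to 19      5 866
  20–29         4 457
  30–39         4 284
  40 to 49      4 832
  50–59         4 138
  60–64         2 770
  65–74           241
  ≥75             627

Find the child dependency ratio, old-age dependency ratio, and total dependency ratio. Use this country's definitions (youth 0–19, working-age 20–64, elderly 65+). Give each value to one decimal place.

Youth dependency ratio: 53.9
Old-age dependency ratio: 4.2
Total dependency ratio: 58.2

0–19: 5 176 + 5 866 = 11 042
20–64: 4 457 + 4 284 + 4 832 + 4 138 + 2 770 = 20 481
65+: 241 + 627 = 868
Youth dependency ratio = 11 042 / 20 481 × 100 = 53.9
Old-age dependency ratio = 868 / 20 481 × 100 = 4.2
Total dependency ratio = (11 042 + 868) / 20 481 × 100 = 11 910 / 20 481 × 100 = 58.2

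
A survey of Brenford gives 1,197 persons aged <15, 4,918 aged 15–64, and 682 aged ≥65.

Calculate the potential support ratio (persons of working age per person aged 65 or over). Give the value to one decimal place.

Potential support ratio: 7.2

Potential support ratio = 4,918 / 682 = 7.2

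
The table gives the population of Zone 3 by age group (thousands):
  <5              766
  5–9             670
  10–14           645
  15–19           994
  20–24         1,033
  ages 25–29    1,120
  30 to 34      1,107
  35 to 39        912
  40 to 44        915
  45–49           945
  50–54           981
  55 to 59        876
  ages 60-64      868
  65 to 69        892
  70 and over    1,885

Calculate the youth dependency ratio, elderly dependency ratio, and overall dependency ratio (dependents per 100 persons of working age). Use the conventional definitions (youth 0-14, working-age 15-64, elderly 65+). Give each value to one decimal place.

0–14: 766 + 670 + 645 = 2,081
15–64: 994 + 1,033 + 1,120 + 1,107 + 912 + 915 + 945 + 981 + 876 + 868 = 9,751
65+: 892 + 1,885 = 2,777
Youth dependency ratio = 2,081 / 9,751 × 100 = 21.3
Old-age dependency ratio = 2,777 / 9,751 × 100 = 28.5
Total dependency ratio = (2,081 + 2,777) / 9,751 × 100 = 4,858 / 9,751 × 100 = 49.8

Youth dependency ratio: 21.3
Old-age dependency ratio: 28.5
Total dependency ratio: 49.8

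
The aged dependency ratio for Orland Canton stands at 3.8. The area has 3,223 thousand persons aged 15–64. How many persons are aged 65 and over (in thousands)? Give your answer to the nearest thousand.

Old-age dependency ratio = elderly / working-age × 100
3.8 = E / 3,223 × 100
⇒ 122

Aged 65 and over: 122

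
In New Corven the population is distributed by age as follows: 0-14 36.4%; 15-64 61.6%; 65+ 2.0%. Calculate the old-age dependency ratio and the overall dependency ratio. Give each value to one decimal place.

Old-age dependency ratio = 2.0 / 61.6 × 100 = 3.2
Total dependency ratio = (36.4 + 2.0) / 61.6 × 100 = 38.4 / 61.6 × 100 = 62.3

Old-age dependency ratio: 3.2
Total dependency ratio: 62.3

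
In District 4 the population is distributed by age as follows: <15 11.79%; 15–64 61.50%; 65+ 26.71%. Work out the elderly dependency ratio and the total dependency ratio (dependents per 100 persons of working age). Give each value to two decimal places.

Old-age dependency ratio: 43.43
Total dependency ratio: 62.60

Old-age dependency ratio = 26.71 / 61.50 × 100 = 43.43
Total dependency ratio = (11.79 + 26.71) / 61.50 × 100 = 38.50 / 61.50 × 100 = 62.60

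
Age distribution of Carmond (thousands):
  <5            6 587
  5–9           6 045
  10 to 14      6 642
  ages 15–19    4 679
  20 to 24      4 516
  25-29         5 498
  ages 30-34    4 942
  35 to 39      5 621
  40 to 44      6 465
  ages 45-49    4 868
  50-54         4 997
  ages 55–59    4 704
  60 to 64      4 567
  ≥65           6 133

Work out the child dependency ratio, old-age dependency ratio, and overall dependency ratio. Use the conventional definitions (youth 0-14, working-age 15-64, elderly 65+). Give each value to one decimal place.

0–14: 6 587 + 6 045 + 6 642 = 19 274
15–64: 4 679 + 4 516 + 5 498 + 4 942 + 5 621 + 6 465 + 4 868 + 4 997 + 4 704 + 4 567 = 50 857
65+: 6 133
Youth dependency ratio = 19 274 / 50 857 × 100 = 37.9
Old-age dependency ratio = 6 133 / 50 857 × 100 = 12.1
Total dependency ratio = (19 274 + 6 133) / 50 857 × 100 = 25 407 / 50 857 × 100 = 50.0

Youth dependency ratio: 37.9
Old-age dependency ratio: 12.1
Total dependency ratio: 50.0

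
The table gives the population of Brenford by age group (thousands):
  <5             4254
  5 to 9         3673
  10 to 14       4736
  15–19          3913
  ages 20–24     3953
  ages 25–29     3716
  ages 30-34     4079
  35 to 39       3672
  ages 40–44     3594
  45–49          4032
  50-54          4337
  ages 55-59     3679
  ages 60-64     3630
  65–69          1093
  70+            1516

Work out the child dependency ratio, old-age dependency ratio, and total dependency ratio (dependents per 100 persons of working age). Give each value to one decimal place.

Youth dependency ratio: 32.8
Old-age dependency ratio: 6.8
Total dependency ratio: 39.6

0–14: 4254 + 3673 + 4736 = 12663
15–64: 3913 + 3953 + 3716 + 4079 + 3672 + 3594 + 4032 + 4337 + 3679 + 3630 = 38605
65+: 1093 + 1516 = 2609
Youth dependency ratio = 12663 / 38605 × 100 = 32.8
Old-age dependency ratio = 2609 / 38605 × 100 = 6.8
Total dependency ratio = (12663 + 2609) / 38605 × 100 = 15272 / 38605 × 100 = 39.6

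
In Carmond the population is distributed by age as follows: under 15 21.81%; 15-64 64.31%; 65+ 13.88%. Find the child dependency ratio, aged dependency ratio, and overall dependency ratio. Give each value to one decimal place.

Youth dependency ratio: 33.9
Old-age dependency ratio: 21.6
Total dependency ratio: 55.5

Youth dependency ratio = 21.81 / 64.31 × 100 = 33.9
Old-age dependency ratio = 13.88 / 64.31 × 100 = 21.6
Total dependency ratio = (21.81 + 13.88) / 64.31 × 100 = 35.69 / 64.31 × 100 = 55.5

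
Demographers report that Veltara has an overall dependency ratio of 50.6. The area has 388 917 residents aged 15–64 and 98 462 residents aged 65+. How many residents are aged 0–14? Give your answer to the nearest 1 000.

Aged 0–14: 98 000

Total dependency ratio = (youth + elderly) / working-age × 100
50.6 = (Y + 98 462) / 388 917 × 100
⇒ 98 000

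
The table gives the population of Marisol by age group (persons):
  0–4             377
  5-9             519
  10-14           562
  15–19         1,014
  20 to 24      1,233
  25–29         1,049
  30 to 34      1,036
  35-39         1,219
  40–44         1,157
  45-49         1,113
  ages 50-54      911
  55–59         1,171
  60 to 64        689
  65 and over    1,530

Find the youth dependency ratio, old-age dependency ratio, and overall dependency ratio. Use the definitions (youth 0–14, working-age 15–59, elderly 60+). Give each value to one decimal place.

0–14: 377 + 519 + 562 = 1,458
15–59: 1,014 + 1,233 + 1,049 + 1,036 + 1,219 + 1,157 + 1,113 + 911 + 1,171 = 9,903
60+: 689 + 1,530 = 2,219
Youth dependency ratio = 1,458 / 9,903 × 100 = 14.7
Old-age dependency ratio = 2,219 / 9,903 × 100 = 22.4
Total dependency ratio = (1,458 + 2,219) / 9,903 × 100 = 3,677 / 9,903 × 100 = 37.1

Youth dependency ratio: 14.7
Old-age dependency ratio: 22.4
Total dependency ratio: 37.1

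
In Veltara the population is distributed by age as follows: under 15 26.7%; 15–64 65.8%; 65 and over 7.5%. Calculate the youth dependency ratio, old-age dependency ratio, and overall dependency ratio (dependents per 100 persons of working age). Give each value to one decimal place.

Youth dependency ratio: 40.6
Old-age dependency ratio: 11.4
Total dependency ratio: 52.0

Youth dependency ratio = 26.7 / 65.8 × 100 = 40.6
Old-age dependency ratio = 7.5 / 65.8 × 100 = 11.4
Total dependency ratio = (26.7 + 7.5) / 65.8 × 100 = 34.2 / 65.8 × 100 = 52.0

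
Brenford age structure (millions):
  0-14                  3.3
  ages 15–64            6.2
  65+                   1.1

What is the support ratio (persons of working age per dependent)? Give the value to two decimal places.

Support ratio: 1.41

Support ratio = 6.2 / (3.3 + 1.1) = 6.2 / 4.4 = 1.41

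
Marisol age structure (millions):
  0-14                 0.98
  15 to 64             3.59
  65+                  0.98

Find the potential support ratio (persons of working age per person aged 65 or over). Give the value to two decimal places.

Potential support ratio = 3.59 / 0.98 = 3.66

Potential support ratio: 3.66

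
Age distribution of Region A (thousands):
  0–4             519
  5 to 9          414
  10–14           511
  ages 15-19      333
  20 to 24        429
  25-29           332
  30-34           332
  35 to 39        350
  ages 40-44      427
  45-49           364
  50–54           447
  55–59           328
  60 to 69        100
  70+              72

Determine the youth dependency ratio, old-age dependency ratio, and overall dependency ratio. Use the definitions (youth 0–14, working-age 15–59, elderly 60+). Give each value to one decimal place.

0–14: 519 + 414 + 511 = 1 444
15–59: 333 + 429 + 332 + 332 + 350 + 427 + 364 + 447 + 328 = 3 342
60+: 100 + 72 = 172
Youth dependency ratio = 1 444 / 3 342 × 100 = 43.2
Old-age dependency ratio = 172 / 3 342 × 100 = 5.1
Total dependency ratio = (1 444 + 172) / 3 342 × 100 = 1 616 / 3 342 × 100 = 48.4

Youth dependency ratio: 43.2
Old-age dependency ratio: 5.1
Total dependency ratio: 48.4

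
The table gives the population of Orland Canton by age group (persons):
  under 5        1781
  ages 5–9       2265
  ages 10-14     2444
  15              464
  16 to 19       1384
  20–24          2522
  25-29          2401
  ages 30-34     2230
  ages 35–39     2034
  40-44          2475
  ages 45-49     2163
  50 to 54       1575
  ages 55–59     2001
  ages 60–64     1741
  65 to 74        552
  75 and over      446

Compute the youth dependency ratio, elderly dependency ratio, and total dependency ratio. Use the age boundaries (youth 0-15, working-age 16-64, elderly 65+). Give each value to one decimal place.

0–15: 1781 + 2265 + 2444 + 464 = 6954
16–64: 1384 + 2522 + 2401 + 2230 + 2034 + 2475 + 2163 + 1575 + 2001 + 1741 = 20526
65+: 552 + 446 = 998
Youth dependency ratio = 6954 / 20526 × 100 = 33.9
Old-age dependency ratio = 998 / 20526 × 100 = 4.9
Total dependency ratio = (6954 + 998) / 20526 × 100 = 7952 / 20526 × 100 = 38.7

Youth dependency ratio: 33.9
Old-age dependency ratio: 4.9
Total dependency ratio: 38.7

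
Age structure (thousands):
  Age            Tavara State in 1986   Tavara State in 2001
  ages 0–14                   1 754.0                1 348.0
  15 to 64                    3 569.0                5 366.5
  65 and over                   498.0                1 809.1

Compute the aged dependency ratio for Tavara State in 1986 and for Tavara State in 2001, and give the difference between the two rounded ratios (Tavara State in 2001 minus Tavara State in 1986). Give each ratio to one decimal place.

Tavara State in 1986: 14.0
Tavara State in 2001: 33.7
Difference: +19.7

Tavara State in 1986: 498.0 / 3 569.0 × 100 = 14.0
Tavara State in 2001: 1 809.1 / 5 366.5 × 100 = 33.7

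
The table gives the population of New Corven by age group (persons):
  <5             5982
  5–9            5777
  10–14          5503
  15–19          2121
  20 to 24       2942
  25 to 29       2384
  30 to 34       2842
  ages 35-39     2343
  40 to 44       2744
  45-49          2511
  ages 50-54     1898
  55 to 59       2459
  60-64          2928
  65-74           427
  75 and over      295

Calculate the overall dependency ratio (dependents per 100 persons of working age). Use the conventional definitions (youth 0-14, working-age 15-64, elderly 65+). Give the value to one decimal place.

0–14: 5982 + 5777 + 5503 = 17262
15–64: 2121 + 2942 + 2384 + 2842 + 2343 + 2744 + 2511 + 1898 + 2459 + 2928 = 25172
65+: 427 + 295 = 722
Total dependency ratio = (17262 + 722) / 25172 × 100 = 17984 / 25172 × 100 = 71.4

Total dependency ratio: 71.4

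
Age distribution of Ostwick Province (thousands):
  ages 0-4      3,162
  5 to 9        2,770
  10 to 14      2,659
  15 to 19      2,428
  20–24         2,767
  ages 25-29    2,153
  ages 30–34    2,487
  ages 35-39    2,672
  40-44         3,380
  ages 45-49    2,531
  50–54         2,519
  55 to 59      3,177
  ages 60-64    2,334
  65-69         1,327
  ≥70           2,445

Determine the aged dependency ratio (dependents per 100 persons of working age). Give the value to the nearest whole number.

Old-age dependency ratio: 14

0–14: 3,162 + 2,770 + 2,659 = 8,591
15–64: 2,428 + 2,767 + 2,153 + 2,487 + 2,672 + 3,380 + 2,531 + 2,519 + 3,177 + 2,334 = 26,448
65+: 1,327 + 2,445 = 3,772
Old-age dependency ratio = 3,772 / 26,448 × 100 = 14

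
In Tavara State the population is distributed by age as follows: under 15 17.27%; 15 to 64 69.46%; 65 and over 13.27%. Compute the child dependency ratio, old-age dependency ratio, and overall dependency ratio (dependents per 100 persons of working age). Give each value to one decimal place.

Youth dependency ratio: 24.9
Old-age dependency ratio: 19.1
Total dependency ratio: 44.0

Youth dependency ratio = 17.27 / 69.46 × 100 = 24.9
Old-age dependency ratio = 13.27 / 69.46 × 100 = 19.1
Total dependency ratio = (17.27 + 13.27) / 69.46 × 100 = 30.54 / 69.46 × 100 = 44.0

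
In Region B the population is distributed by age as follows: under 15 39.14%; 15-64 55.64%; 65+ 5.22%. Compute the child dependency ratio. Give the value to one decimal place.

Youth dependency ratio = 39.14 / 55.64 × 100 = 70.3

Youth dependency ratio: 70.3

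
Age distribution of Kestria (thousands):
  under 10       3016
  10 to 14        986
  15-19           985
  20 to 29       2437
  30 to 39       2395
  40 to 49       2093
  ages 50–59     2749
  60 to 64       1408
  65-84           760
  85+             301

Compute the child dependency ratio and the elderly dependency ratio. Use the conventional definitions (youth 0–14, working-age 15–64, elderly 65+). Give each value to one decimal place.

0–14: 3016 + 986 = 4002
15–64: 985 + 2437 + 2395 + 2093 + 2749 + 1408 = 12067
65+: 760 + 301 = 1061
Youth dependency ratio = 4002 / 12067 × 100 = 33.2
Old-age dependency ratio = 1061 / 12067 × 100 = 8.8

Youth dependency ratio: 33.2
Old-age dependency ratio: 8.8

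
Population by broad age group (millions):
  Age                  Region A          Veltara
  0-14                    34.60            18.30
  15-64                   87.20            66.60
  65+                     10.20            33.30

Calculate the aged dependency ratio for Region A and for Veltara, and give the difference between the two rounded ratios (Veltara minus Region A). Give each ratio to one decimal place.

Region A: 11.7
Veltara: 50.0
Difference: +38.3

Region A: 10.20 / 87.20 × 100 = 11.7
Veltara: 33.30 / 66.60 × 100 = 50.0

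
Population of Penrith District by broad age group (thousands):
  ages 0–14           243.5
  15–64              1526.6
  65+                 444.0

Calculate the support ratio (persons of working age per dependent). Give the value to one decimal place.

Support ratio: 2.2

Support ratio = 1526.6 / (243.5 + 444.0) = 1526.6 / 687.5 = 2.2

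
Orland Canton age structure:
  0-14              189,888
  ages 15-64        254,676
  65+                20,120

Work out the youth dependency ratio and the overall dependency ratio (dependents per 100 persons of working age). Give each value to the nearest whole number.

Youth dependency ratio: 75
Total dependency ratio: 82

Youth dependency ratio = 189,888 / 254,676 × 100 = 75
Total dependency ratio = (189,888 + 20,120) / 254,676 × 100 = 210,008 / 254,676 × 100 = 82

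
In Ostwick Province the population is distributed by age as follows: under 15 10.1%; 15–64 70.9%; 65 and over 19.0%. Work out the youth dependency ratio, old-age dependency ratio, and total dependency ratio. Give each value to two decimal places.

Youth dependency ratio = 10.1 / 70.9 × 100 = 14.25
Old-age dependency ratio = 19.0 / 70.9 × 100 = 26.80
Total dependency ratio = (10.1 + 19.0) / 70.9 × 100 = 29.1 / 70.9 × 100 = 41.04

Youth dependency ratio: 14.25
Old-age dependency ratio: 26.80
Total dependency ratio: 41.04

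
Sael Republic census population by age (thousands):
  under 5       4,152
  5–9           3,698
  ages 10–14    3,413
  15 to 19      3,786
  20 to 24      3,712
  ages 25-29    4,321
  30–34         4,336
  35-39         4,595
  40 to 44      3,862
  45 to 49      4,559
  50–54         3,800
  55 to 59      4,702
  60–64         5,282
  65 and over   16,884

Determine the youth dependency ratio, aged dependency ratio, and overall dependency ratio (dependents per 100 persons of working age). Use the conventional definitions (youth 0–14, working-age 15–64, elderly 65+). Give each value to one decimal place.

0–14: 4,152 + 3,698 + 3,413 = 11,263
15–64: 3,786 + 3,712 + 4,321 + 4,336 + 4,595 + 3,862 + 4,559 + 3,800 + 4,702 + 5,282 = 42,955
65+: 16,884
Youth dependency ratio = 11,263 / 42,955 × 100 = 26.2
Old-age dependency ratio = 16,884 / 42,955 × 100 = 39.3
Total dependency ratio = (11,263 + 16,884) / 42,955 × 100 = 28,147 / 42,955 × 100 = 65.5

Youth dependency ratio: 26.2
Old-age dependency ratio: 39.3
Total dependency ratio: 65.5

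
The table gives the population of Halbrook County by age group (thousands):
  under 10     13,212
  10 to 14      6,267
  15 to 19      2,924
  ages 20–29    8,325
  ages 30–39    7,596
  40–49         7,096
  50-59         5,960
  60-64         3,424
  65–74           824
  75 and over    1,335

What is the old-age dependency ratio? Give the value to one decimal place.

Old-age dependency ratio: 6.1

0–14: 13,212 + 6,267 = 19,479
15–64: 2,924 + 8,325 + 7,596 + 7,096 + 5,960 + 3,424 = 35,325
65+: 824 + 1,335 = 2,159
Old-age dependency ratio = 2,159 / 35,325 × 100 = 6.1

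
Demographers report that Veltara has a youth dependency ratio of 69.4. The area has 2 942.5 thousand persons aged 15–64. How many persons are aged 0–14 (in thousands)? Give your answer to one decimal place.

Youth dependency ratio = youth / working-age × 100
69.4 = Y / 2 942.5 × 100
⇒ 2 042.1

Aged 0–14: 2 042.1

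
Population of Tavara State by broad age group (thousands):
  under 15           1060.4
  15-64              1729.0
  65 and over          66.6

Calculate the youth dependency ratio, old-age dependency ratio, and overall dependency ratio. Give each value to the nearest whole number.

Youth dependency ratio = 1060.4 / 1729.0 × 100 = 61
Old-age dependency ratio = 66.6 / 1729.0 × 100 = 4
Total dependency ratio = (1060.4 + 66.6) / 1729.0 × 100 = 1127.0 / 1729.0 × 100 = 65

Youth dependency ratio: 61
Old-age dependency ratio: 4
Total dependency ratio: 65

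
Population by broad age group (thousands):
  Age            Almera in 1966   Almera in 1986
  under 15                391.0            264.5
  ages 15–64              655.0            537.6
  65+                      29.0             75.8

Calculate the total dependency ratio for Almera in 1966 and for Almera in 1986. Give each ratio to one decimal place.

Almera in 1966: 64.1
Almera in 1986: 63.3

Almera in 1966: (391.0 + 29.0) / 655.0 × 100 = 420.0 / 655.0 × 100 = 64.1
Almera in 1986: (264.5 + 75.8) / 537.6 × 100 = 340.3 / 537.6 × 100 = 63.3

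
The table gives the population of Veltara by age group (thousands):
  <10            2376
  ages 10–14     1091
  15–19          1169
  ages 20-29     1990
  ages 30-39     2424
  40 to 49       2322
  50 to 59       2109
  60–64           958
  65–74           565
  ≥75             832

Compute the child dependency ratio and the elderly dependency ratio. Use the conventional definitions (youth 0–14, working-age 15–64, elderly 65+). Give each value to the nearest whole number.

Youth dependency ratio: 32
Old-age dependency ratio: 13

0–14: 2376 + 1091 = 3467
15–64: 1169 + 1990 + 2424 + 2322 + 2109 + 958 = 10972
65+: 565 + 832 = 1397
Youth dependency ratio = 3467 / 10972 × 100 = 32
Old-age dependency ratio = 1397 / 10972 × 100 = 13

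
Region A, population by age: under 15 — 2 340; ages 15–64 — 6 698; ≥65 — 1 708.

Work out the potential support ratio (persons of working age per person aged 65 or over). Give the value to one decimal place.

Potential support ratio = 6 698 / 1 708 = 3.9

Potential support ratio: 3.9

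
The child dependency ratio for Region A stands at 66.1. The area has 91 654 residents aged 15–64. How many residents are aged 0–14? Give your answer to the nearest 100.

Youth dependency ratio = youth / working-age × 100
66.1 = Y / 91 654 × 100
⇒ 60 600

Aged 0–14: 60 600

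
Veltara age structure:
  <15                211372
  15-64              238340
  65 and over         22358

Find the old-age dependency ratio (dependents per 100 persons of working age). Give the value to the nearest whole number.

Old-age dependency ratio: 9

Old-age dependency ratio = 22358 / 238340 × 100 = 9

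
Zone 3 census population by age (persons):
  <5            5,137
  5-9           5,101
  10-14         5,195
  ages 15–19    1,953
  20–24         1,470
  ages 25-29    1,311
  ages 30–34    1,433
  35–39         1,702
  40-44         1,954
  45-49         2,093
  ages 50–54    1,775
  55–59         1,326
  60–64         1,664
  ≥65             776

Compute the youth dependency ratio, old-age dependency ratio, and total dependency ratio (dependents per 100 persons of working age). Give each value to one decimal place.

Youth dependency ratio: 92.5
Old-age dependency ratio: 4.7
Total dependency ratio: 97.2

0–14: 5,137 + 5,101 + 5,195 = 15,433
15–64: 1,953 + 1,470 + 1,311 + 1,433 + 1,702 + 1,954 + 2,093 + 1,775 + 1,326 + 1,664 = 16,681
65+: 776
Youth dependency ratio = 15,433 / 16,681 × 100 = 92.5
Old-age dependency ratio = 776 / 16,681 × 100 = 4.7
Total dependency ratio = (15,433 + 776) / 16,681 × 100 = 16,209 / 16,681 × 100 = 97.2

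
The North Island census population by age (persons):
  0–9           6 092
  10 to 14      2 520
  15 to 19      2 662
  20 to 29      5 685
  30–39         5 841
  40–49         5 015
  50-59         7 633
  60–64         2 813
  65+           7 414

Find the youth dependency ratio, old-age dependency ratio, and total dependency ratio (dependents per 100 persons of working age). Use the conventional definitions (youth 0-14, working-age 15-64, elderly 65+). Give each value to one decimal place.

Youth dependency ratio: 29.0
Old-age dependency ratio: 25.0
Total dependency ratio: 54.1

0–14: 6 092 + 2 520 = 8 612
15–64: 2 662 + 5 685 + 5 841 + 5 015 + 7 633 + 2 813 = 29 649
65+: 7 414
Youth dependency ratio = 8 612 / 29 649 × 100 = 29.0
Old-age dependency ratio = 7 414 / 29 649 × 100 = 25.0
Total dependency ratio = (8 612 + 7 414) / 29 649 × 100 = 16 026 / 29 649 × 100 = 54.1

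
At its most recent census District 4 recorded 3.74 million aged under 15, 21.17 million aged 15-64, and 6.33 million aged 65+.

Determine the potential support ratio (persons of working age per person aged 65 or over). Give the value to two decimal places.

Potential support ratio = 21.17 / 6.33 = 3.34

Potential support ratio: 3.34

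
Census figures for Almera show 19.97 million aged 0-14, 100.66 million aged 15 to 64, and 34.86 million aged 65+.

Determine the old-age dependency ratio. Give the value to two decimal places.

Old-age dependency ratio = 34.86 / 100.66 × 100 = 34.63

Old-age dependency ratio: 34.63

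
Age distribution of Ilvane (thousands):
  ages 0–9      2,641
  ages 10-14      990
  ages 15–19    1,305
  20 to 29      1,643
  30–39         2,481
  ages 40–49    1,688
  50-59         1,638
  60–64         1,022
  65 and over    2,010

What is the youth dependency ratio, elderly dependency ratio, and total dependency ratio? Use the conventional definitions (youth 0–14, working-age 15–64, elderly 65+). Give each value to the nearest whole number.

Youth dependency ratio: 37
Old-age dependency ratio: 21
Total dependency ratio: 58

0–14: 2,641 + 990 = 3,631
15–64: 1,305 + 1,643 + 2,481 + 1,688 + 1,638 + 1,022 = 9,777
65+: 2,010
Youth dependency ratio = 3,631 / 9,777 × 100 = 37
Old-age dependency ratio = 2,010 / 9,777 × 100 = 21
Total dependency ratio = (3,631 + 2,010) / 9,777 × 100 = 5,641 / 9,777 × 100 = 58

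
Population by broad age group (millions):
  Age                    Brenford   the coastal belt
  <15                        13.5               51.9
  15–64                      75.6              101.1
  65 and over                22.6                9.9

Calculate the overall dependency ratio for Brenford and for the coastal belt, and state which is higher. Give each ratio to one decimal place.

Brenford: (13.5 + 22.6) / 75.6 × 100 = 36.1 / 75.6 × 100 = 47.8
the coastal belt: (51.9 + 9.9) / 101.1 × 100 = 61.8 / 101.1 × 100 = 61.1

Brenford: 47.8
the coastal belt: 61.1
Higher: the coastal belt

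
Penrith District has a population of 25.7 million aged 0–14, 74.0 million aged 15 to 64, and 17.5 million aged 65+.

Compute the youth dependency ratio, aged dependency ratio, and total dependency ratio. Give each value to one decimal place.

Youth dependency ratio = 25.7 / 74.0 × 100 = 34.7
Old-age dependency ratio = 17.5 / 74.0 × 100 = 23.6
Total dependency ratio = (25.7 + 17.5) / 74.0 × 100 = 43.2 / 74.0 × 100 = 58.4

Youth dependency ratio: 34.7
Old-age dependency ratio: 23.6
Total dependency ratio: 58.4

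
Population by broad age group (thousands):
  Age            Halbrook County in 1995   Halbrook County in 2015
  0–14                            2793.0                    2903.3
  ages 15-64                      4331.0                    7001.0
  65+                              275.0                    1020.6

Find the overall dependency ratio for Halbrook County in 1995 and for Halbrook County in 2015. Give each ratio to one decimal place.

Halbrook County in 1995: 70.8
Halbrook County in 2015: 56.0

Halbrook County in 1995: (2793.0 + 275.0) / 4331.0 × 100 = 3068.0 / 4331.0 × 100 = 70.8
Halbrook County in 2015: (2903.3 + 1020.6) / 7001.0 × 100 = 3923.9 / 7001.0 × 100 = 56.0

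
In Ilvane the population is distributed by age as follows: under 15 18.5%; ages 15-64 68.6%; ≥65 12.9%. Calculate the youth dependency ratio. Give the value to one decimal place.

Youth dependency ratio: 27.0

Youth dependency ratio = 18.5 / 68.6 × 100 = 27.0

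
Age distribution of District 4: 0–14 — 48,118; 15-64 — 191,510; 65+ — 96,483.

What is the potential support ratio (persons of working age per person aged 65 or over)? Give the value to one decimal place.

Potential support ratio = 191,510 / 96,483 = 2.0

Potential support ratio: 2.0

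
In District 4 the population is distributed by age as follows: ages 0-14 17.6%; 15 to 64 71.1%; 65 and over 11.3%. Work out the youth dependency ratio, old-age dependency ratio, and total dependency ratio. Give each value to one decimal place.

Youth dependency ratio = 17.6 / 71.1 × 100 = 24.8
Old-age dependency ratio = 11.3 / 71.1 × 100 = 15.9
Total dependency ratio = (17.6 + 11.3) / 71.1 × 100 = 28.9 / 71.1 × 100 = 40.6

Youth dependency ratio: 24.8
Old-age dependency ratio: 15.9
Total dependency ratio: 40.6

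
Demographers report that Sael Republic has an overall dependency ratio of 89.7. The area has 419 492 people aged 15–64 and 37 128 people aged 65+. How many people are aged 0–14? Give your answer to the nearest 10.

Aged 0–14: 339 160

Total dependency ratio = (youth + elderly) / working-age × 100
89.7 = (Y + 37 128) / 419 492 × 100
⇒ 339 160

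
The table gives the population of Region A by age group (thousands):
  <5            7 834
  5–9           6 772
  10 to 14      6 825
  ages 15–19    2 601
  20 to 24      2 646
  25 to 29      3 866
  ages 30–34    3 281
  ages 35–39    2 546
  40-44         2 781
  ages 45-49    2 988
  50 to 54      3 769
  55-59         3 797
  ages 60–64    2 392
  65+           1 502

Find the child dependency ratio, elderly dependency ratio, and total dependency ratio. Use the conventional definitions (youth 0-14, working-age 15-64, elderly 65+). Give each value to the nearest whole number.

Youth dependency ratio: 70
Old-age dependency ratio: 5
Total dependency ratio: 75

0–14: 7 834 + 6 772 + 6 825 = 21 431
15–64: 2 601 + 2 646 + 3 866 + 3 281 + 2 546 + 2 781 + 2 988 + 3 769 + 3 797 + 2 392 = 30 667
65+: 1 502
Youth dependency ratio = 21 431 / 30 667 × 100 = 70
Old-age dependency ratio = 1 502 / 30 667 × 100 = 5
Total dependency ratio = (21 431 + 1 502) / 30 667 × 100 = 22 933 / 30 667 × 100 = 75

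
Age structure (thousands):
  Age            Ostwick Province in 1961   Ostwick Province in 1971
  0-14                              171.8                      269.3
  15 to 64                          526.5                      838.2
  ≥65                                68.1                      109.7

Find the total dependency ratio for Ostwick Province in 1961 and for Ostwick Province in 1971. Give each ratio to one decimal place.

Ostwick Province in 1961: 45.6
Ostwick Province in 1971: 45.2

Ostwick Province in 1961: (171.8 + 68.1) / 526.5 × 100 = 239.9 / 526.5 × 100 = 45.6
Ostwick Province in 1971: (269.3 + 109.7) / 838.2 × 100 = 379.0 / 838.2 × 100 = 45.2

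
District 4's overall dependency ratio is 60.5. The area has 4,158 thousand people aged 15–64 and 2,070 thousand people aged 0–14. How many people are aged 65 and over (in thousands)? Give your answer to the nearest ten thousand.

Total dependency ratio = (youth + elderly) / working-age × 100
60.5 = (2,070 + E) / 4,158 × 100
⇒ 450

Aged 65 and over: 450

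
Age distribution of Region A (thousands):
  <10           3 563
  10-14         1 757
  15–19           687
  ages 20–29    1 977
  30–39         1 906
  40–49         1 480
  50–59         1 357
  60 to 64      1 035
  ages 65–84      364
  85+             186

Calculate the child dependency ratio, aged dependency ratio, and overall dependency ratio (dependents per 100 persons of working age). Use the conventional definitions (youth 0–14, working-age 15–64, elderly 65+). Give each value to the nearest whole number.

Youth dependency ratio: 63
Old-age dependency ratio: 7
Total dependency ratio: 70

0–14: 3 563 + 1 757 = 5 320
15–64: 687 + 1 977 + 1 906 + 1 480 + 1 357 + 1 035 = 8 442
65+: 364 + 186 = 550
Youth dependency ratio = 5 320 / 8 442 × 100 = 63
Old-age dependency ratio = 550 / 8 442 × 100 = 7
Total dependency ratio = (5 320 + 550) / 8 442 × 100 = 5 870 / 8 442 × 100 = 70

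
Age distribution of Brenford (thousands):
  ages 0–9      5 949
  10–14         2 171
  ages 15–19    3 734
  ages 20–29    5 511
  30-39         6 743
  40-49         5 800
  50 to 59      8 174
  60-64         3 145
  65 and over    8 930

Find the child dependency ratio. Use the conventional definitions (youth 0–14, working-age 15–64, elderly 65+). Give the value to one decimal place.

0–14: 5 949 + 2 171 = 8 120
15–64: 3 734 + 5 511 + 6 743 + 5 800 + 8 174 + 3 145 = 33 107
65+: 8 930
Youth dependency ratio = 8 120 / 33 107 × 100 = 24.5

Youth dependency ratio: 24.5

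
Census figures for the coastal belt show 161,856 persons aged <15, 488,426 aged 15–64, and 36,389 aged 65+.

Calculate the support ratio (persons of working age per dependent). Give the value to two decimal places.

Support ratio = 488,426 / (161,856 + 36,389) = 488,426 / 198,245 = 2.46

Support ratio: 2.46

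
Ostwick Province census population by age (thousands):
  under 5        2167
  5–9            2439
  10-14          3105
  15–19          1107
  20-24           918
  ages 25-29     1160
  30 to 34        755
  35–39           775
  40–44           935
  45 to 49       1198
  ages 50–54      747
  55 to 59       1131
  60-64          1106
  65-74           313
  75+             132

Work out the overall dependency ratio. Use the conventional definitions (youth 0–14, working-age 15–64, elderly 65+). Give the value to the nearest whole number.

Total dependency ratio: 83

0–14: 2167 + 2439 + 3105 = 7711
15–64: 1107 + 918 + 1160 + 755 + 775 + 935 + 1198 + 747 + 1131 + 1106 = 9832
65+: 313 + 132 = 445
Total dependency ratio = (7711 + 445) / 9832 × 100 = 8156 / 9832 × 100 = 83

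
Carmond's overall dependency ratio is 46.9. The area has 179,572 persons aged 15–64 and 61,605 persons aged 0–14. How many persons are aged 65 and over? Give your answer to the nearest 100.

Aged 65 and over: 22,600

Total dependency ratio = (youth + elderly) / working-age × 100
46.9 = (61,605 + E) / 179,572 × 100
⇒ 22,600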